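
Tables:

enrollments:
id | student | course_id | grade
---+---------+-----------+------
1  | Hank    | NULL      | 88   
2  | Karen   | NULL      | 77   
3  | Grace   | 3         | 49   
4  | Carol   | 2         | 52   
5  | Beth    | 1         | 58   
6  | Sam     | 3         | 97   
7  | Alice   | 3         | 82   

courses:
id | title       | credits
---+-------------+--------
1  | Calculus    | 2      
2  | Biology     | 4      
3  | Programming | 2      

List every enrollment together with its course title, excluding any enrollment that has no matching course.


INNER JOIN keeps only enrollments rows whose course_id matches an id in courses. Walk through each enrollment:
  - enrollment 1 (Hank): course_id=NULL, no match -> dropped
  - enrollment 2 (Karen): course_id=NULL, no match -> dropped
  - enrollment 3 (Grace): course_id=3 -> matches Programming
  - enrollment 4 (Carol): course_id=2 -> matches Biology
  - enrollment 5 (Beth): course_id=1 -> matches Calculus
  - enrollment 6 (Sam): course_id=3 -> matches Programming
  - enrollment 7 (Alice): course_id=3 -> matches Programming
So 2 of 7 rows are dropped.

SQL:
SELECT a.student, b.title AS course
FROM enrollments a
INNER JOIN courses b ON a.course_id = b.id

Result:
student | course     
--------+------------
Grace   | Programming
Carol   | Biology    
Beth    | Calculus   
Sam     | Programming
Alice   | Programming


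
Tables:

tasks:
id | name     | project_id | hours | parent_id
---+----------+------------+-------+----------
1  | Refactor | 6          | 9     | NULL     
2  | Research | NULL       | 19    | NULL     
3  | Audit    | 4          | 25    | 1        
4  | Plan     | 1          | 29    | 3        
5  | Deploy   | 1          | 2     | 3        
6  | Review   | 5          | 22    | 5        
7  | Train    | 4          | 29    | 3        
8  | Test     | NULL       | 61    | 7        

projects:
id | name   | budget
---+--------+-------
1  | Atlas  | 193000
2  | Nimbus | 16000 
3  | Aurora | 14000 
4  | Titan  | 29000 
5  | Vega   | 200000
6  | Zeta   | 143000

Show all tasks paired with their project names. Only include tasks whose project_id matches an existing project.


INNER JOIN keeps only tasks rows whose project_id matches an id in projects. Walk through each task:
  - task 1 (Refactor): project_id=6 -> matches Zeta
  - task 2 (Research): project_id=NULL, no match -> dropped
  - task 3 (Audit): project_id=4 -> matches Titan
  - task 4 (Plan): project_id=1 -> matches Atlas
  - task 5 (Deploy): project_id=1 -> matches Atlas
  - task 6 (Review): project_id=5 -> matches Vega
  - task 7 (Train): project_id=4 -> matches Titan
  - task 8 (Test): project_id=NULL, no match -> dropped
So 2 of 8 rows are dropped.

SQL:
SELECT a.name, b.name AS project
FROM tasks a
INNER JOIN projects b ON a.project_id = b.id

Result:
name     | project
---------+--------
Refactor | Zeta   
Audit    | Titan  
Plan     | Atlas  
Deploy   | Atlas  
Review   | Vega   
Train    | Titan  


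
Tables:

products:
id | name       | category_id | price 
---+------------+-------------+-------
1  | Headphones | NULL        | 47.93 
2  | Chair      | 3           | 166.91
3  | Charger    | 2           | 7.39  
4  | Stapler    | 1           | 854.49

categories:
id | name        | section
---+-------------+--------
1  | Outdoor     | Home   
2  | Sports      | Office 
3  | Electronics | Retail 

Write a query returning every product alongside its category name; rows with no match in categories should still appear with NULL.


LEFT JOIN keeps every row from products (the left table); where category_id has no match in categories, the category columns become NULL. Walk through each product:
  - product 1 (Headphones): category_id=NULL, no match -> kept with NULL
  - product 2 (Chair): category_id=3 -> matches Electronics
  - product 3 (Charger): category_id=2 -> matches Sports
  - product 4 (Stapler): category_id=1 -> matches Outdoor
All 4 rows appear; 1 has NULL category.

SQL:
SELECT a.name, b.name AS category
FROM products a
LEFT JOIN categories b ON a.category_id = b.id

Result:
name       | category   
-----------+------------
Headphones | NULL       
Chair      | Electronics
Charger    | Sports     
Stapler    | Outdoor    


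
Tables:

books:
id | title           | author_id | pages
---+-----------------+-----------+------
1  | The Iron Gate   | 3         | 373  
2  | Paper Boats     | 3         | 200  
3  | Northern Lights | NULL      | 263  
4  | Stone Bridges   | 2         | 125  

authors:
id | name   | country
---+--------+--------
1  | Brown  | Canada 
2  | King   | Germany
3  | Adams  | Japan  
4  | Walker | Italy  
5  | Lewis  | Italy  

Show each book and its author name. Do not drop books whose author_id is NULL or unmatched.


LEFT JOIN keeps every row from books (the left table); where author_id has no match in authors, the author columns become NULL. Walk through each book:
  - book 1 (The Iron Gate): author_id=3 -> matches Adams
  - book 2 (Paper Boats): author_id=3 -> matches Adams
  - book 3 (Northern Lights): author_id=NULL, no match -> kept with NULL
  - book 4 (Stone Bridges): author_id=2 -> matches King
All 4 rows appear; 1 has NULL author.

SQL:
SELECT a.title, b.name AS author
FROM books a
LEFT JOIN authors b ON a.author_id = b.id

Result:
title           | author
----------------+-------
The Iron Gate   | Adams 
Paper Boats     | Adams 
Northern Lights | NULL  
Stone Bridges   | King  


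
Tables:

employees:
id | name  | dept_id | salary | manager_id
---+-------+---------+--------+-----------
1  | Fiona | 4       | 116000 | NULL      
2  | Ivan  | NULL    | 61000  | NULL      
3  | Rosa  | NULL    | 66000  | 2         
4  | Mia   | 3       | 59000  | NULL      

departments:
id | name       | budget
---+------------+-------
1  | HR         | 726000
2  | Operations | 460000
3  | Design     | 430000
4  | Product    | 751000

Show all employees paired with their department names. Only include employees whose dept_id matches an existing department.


INNER JOIN keeps only employees rows whose dept_id matches an id in departments. Walk through each employee:
  - employee 1 (Fiona): dept_id=4 -> matches Product
  - employee 2 (Ivan): dept_id=NULL, no match -> dropped
  - employee 3 (Rosa): dept_id=NULL, no match -> dropped
  - employee 4 (Mia): dept_id=3 -> matches Design
So 2 of 4 rows are dropped.

SQL:
SELECT a.name, b.name AS department
FROM employees a
INNER JOIN departments b ON a.dept_id = b.id

Result:
name  | department
------+-----------
Fiona | Product   
Mia   | Design    


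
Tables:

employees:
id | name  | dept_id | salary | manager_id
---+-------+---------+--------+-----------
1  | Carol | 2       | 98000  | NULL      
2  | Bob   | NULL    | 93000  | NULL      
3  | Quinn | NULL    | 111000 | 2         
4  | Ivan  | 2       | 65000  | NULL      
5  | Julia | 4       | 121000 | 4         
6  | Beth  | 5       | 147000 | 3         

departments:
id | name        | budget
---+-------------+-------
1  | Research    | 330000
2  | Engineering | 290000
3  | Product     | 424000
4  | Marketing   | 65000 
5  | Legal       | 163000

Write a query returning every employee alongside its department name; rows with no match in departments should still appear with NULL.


LEFT JOIN keeps every row from employees (the left table); where dept_id has no match in departments, the department columns become NULL. Walk through each employee:
  - employee 1 (Carol): dept_id=2 -> matches Engineering
  - employee 2 (Bob): dept_id=NULL, no match -> kept with NULL
  - employee 3 (Quinn): dept_id=NULL, no match -> kept with NULL
  - employee 4 (Ivan): dept_id=2 -> matches Engineering
  - employee 5 (Julia): dept_id=4 -> matches Marketing
  - employee 6 (Beth): dept_id=5 -> matches Legal
All 6 rows appear; 2 have NULL department.

SQL:
SELECT a.name, b.name AS department
FROM employees a
LEFT JOIN departments b ON a.dept_id = b.id

Result:
name  | department 
------+------------
Carol | Engineering
Bob   | NULL       
Quinn | NULL       
Ivan  | Engineering
Julia | Marketing  
Beth  | Legal      


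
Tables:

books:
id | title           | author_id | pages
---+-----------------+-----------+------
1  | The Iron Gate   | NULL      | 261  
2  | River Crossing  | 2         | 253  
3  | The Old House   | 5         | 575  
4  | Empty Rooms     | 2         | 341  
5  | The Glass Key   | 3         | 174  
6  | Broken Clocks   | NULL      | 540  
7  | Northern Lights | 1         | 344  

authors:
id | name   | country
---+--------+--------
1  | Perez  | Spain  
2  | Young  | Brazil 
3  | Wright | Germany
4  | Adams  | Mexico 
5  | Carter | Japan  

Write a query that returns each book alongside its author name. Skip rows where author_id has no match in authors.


INNER JOIN keeps only books rows whose author_id matches an id in authors. Walk through each book:
  - book 1 (The Iron Gate): author_id=NULL, no match -> dropped
  - book 2 (River Crossing): author_id=2 -> matches Young
  - book 3 (The Old House): author_id=5 -> matches Carter
  - book 4 (Empty Rooms): author_id=2 -> matches Young
  - book 5 (The Glass Key): author_id=3 -> matches Wright
  - book 6 (Broken Clocks): author_id=NULL, no match -> dropped
  - book 7 (Northern Lights): author_id=1 -> matches Perez
So 2 of 7 rows are dropped.

SQL:
SELECT a.title, b.name AS author
FROM books a
INNER JOIN authors b ON a.author_id = b.id

Result:
title           | author
----------------+-------
River Crossing  | Young 
The Old House   | Carter
Empty Rooms     | Young 
The Glass Key   | Wright
Northern Lights | Perez 


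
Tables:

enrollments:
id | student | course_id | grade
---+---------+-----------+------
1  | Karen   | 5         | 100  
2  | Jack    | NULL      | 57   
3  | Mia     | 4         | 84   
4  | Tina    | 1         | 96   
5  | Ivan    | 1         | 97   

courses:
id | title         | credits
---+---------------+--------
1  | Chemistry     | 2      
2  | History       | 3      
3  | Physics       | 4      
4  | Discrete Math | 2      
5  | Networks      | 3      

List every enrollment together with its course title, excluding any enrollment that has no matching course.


INNER JOIN keeps only enrollments rows whose course_id matches an id in courses. Walk through each enrollment:
  - enrollment 1 (Karen): course_id=5 -> matches Networks
  - enrollment 2 (Jack): course_id=NULL, no match -> dropped
  - enrollment 3 (Mia): course_id=4 -> matches Discrete Math
  - enrollment 4 (Tina): course_id=1 -> matches Chemistry
  - enrollment 5 (Ivan): course_id=1 -> matches Chemistry
So 1 of 5 rows is dropped.

SQL:
SELECT a.student, b.title AS course
FROM enrollments a
INNER JOIN courses b ON a.course_id = b.id

Result:
student | course       
--------+--------------
Karen   | Networks     
Mia     | Discrete Math
Tina    | Chemistry    
Ivan    | Chemistry    


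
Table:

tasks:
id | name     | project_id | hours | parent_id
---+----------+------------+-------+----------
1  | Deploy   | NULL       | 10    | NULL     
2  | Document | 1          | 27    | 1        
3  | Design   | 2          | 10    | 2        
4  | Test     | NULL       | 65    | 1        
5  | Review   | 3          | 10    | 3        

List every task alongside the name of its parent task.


This is a self-join: tasks is joined to a second copy of itself, matching each row's parent_id to another row's id. Use LEFT JOIN so rows with parent_id=NULL are kept.
  - task 1 (Deploy): parent_id=NULL -> NULL
  - task 2 (Document): parent_id=1 -> Deploy
  - task 3 (Design): parent_id=2 -> Document
  - task 4 (Test): parent_id=1 -> Deploy
  - task 5 (Review): parent_id=3 -> Design

SQL:
SELECT a.name AS item, b.name AS parent
FROM tasks a
LEFT JOIN tasks b ON a.parent_id = b.id

Result:
item     | parent  
---------+---------
Deploy   | NULL    
Document | Deploy  
Design   | Document
Test     | Deploy  
Review   | Design  


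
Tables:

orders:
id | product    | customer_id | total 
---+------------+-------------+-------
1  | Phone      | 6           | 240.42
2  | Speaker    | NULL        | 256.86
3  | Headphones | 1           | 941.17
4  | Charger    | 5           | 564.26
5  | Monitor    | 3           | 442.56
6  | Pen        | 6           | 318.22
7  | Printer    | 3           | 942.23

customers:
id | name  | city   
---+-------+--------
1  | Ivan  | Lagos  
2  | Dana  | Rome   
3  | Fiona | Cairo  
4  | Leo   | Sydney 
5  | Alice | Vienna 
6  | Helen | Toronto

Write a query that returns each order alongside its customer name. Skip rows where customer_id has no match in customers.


INNER JOIN keeps only orders rows whose customer_id matches an id in customers. Walk through each order:
  - order 1 (Phone): customer_id=6 -> matches Helen
  - order 2 (Speaker): customer_id=NULL, no match -> dropped
  - order 3 (Headphones): customer_id=1 -> matches Ivan
  - order 4 (Charger): customer_id=5 -> matches Alice
  - order 5 (Monitor): customer_id=3 -> matches Fiona
  - order 6 (Pen): customer_id=6 -> matches Helen
  - order 7 (Printer): customer_id=3 -> matches Fiona
So 1 of 7 rows is dropped.

SQL:
SELECT a.product, b.name AS customer
FROM orders a
INNER JOIN customers b ON a.customer_id = b.id

Result:
product    | customer
-----------+---------
Phone      | Helen   
Headphones | Ivan    
Charger    | Alice   
Monitor    | Fiona   
Pen        | Helen   
Printer    | Fiona   


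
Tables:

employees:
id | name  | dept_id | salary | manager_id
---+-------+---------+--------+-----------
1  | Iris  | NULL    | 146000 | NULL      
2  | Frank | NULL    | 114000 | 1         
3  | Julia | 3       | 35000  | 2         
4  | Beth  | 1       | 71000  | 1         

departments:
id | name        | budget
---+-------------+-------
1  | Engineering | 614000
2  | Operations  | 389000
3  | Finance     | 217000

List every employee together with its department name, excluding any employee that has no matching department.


INNER JOIN keeps only employees rows whose dept_id matches an id in departments. Walk through each employee:
  - employee 1 (Iris): dept_id=NULL, no match -> dropped
  - employee 2 (Frank): dept_id=NULL, no match -> dropped
  - employee 3 (Julia): dept_id=3 -> matches Finance
  - employee 4 (Beth): dept_id=1 -> matches Engineering
So 2 of 4 rows are dropped.

SQL:
SELECT a.name, b.name AS department
FROM employees a
INNER JOIN departments b ON a.dept_id = b.id

Result:
name  | department 
------+------------
Julia | Finance    
Beth  | Engineering


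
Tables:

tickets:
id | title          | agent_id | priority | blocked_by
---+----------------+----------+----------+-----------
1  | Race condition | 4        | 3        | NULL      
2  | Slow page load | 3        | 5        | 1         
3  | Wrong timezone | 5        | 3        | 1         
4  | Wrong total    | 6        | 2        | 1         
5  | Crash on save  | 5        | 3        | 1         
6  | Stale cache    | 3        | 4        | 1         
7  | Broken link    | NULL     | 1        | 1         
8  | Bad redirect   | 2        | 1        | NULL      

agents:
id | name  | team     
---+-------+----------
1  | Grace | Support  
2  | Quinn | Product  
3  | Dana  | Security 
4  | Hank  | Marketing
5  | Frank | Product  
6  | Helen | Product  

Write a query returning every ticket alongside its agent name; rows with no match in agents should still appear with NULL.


LEFT JOIN keeps every row from tickets (the left table); where agent_id has no match in agents, the agent columns become NULL. Walk through each ticket:
  - ticket 1 (Race condition): agent_id=4 -> matches Hank
  - ticket 2 (Slow page load): agent_id=3 -> matches Dana
  - ticket 3 (Wrong timezone): agent_id=5 -> matches Frank
  - ticket 4 (Wrong total): agent_id=6 -> matches Helen
  - ticket 5 (Crash on save): agent_id=5 -> matches Frank
  - ticket 6 (Stale cache): agent_id=3 -> matches Dana
  - ticket 7 (Broken link): agent_id=NULL, no match -> kept with NULL
  - ticket 8 (Bad redirect): agent_id=2 -> matches Quinn
All 8 rows appear; 1 has NULL agent.

SQL:
SELECT a.title, b.name AS agent
FROM tickets a
LEFT JOIN agents b ON a.agent_id = b.id

Result:
title          | agent
---------------+------
Race condition | Hank 
Slow page load | Dana 
Wrong timezone | Frank
Wrong total    | Helen
Crash on save  | Frank
Stale cache    | Dana 
Broken link    | NULL 
Bad redirect   | Quinn


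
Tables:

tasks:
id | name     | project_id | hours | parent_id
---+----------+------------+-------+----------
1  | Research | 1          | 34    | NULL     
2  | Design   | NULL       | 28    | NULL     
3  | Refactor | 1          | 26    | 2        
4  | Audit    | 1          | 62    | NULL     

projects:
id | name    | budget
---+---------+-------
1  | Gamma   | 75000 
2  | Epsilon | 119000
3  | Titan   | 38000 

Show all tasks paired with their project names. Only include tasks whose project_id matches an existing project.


INNER JOIN keeps only tasks rows whose project_id matches an id in projects. Walk through each task:
  - task 1 (Research): project_id=1 -> matches Gamma
  - task 2 (Design): project_id=NULL, no match -> dropped
  - task 3 (Refactor): project_id=1 -> matches Gamma
  - task 4 (Audit): project_id=1 -> matches Gamma
So 1 of 4 rows is dropped.

SQL:
SELECT a.name, b.name AS project
FROM tasks a
INNER JOIN projects b ON a.project_id = b.id

Result:
name     | project
---------+--------
Research | Gamma  
Refactor | Gamma  
Audit    | Gamma  


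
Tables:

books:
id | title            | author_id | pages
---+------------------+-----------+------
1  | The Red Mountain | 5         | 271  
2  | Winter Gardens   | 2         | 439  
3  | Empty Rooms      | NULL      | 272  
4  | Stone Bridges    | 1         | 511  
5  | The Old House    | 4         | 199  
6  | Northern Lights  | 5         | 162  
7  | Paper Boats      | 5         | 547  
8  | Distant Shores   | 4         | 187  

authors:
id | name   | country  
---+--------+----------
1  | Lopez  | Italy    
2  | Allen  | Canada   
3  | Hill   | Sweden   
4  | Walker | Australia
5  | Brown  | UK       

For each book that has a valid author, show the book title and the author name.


INNER JOIN keeps only books rows whose author_id matches an id in authors. Walk through each book:
  - book 1 (The Red Mountain): author_id=5 -> matches Brown
  - book 2 (Winter Gardens): author_id=2 -> matches Allen
  - book 3 (Empty Rooms): author_id=NULL, no match -> dropped
  - book 4 (Stone Bridges): author_id=1 -> matches Lopez
  - book 5 (The Old House): author_id=4 -> matches Walker
  - book 6 (Northern Lights): author_id=5 -> matches Brown
  - book 7 (Paper Boats): author_id=5 -> matches Brown
  - book 8 (Distant Shores): author_id=4 -> matches Walker
So 1 of 8 rows is dropped.

SQL:
SELECT a.title, b.name AS author
FROM books a
INNER JOIN authors b ON a.author_id = b.id

Result:
title            | author
-----------------+-------
The Red Mountain | Brown 
Winter Gardens   | Allen 
Stone Bridges    | Lopez 
The Old House    | Walker
Northern Lights  | Brown 
Paper Boats      | Brown 
Distant Shores   | Walker


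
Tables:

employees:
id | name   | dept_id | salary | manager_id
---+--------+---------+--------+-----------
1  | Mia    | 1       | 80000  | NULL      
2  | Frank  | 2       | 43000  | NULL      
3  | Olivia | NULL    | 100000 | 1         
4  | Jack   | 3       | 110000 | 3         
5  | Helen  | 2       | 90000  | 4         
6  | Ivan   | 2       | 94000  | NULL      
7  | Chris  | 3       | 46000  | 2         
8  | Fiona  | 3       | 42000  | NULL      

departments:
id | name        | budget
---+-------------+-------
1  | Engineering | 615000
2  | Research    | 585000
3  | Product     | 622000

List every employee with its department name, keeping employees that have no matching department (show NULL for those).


LEFT JOIN keeps every row from employees (the left table); where dept_id has no match in departments, the department columns become NULL. Walk through each employee:
  - employee 1 (Mia): dept_id=1 -> matches Engineering
  - employee 2 (Frank): dept_id=2 -> matches Research
  - employee 3 (Olivia): dept_id=NULL, no match -> kept with NULL
  - employee 4 (Jack): dept_id=3 -> matches Product
  - employee 5 (Helen): dept_id=2 -> matches Research
  - employee 6 (Ivan): dept_id=2 -> matches Research
  - employee 7 (Chris): dept_id=3 -> matches Product
  - employee 8 (Fiona): dept_id=3 -> matches Product
All 8 rows appear; 1 has NULL department.

SQL:
SELECT a.name, b.name AS department
FROM employees a
LEFT JOIN departments b ON a.dept_id = b.id

Result:
name   | department 
-------+------------
Mia    | Engineering
Frank  | Research   
Olivia | NULL       
Jack   | Product    
Helen  | Research   
Ivan   | Research   
Chris  | Product    
Fiona  | Product    


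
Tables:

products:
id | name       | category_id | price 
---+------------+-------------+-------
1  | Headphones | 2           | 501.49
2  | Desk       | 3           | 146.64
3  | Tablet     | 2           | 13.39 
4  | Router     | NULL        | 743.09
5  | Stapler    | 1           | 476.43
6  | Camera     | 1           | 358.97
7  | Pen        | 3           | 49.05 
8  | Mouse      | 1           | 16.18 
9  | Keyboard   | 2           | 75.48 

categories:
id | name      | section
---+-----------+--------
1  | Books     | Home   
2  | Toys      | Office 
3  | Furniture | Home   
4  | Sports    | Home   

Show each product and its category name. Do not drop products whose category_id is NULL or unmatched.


LEFT JOIN keeps every row from products (the left table); where category_id has no match in categories, the category columns become NULL. Walk through each product:
  - product 1 (Headphones): category_id=2 -> matches Toys
  - product 2 (Desk): category_id=3 -> matches Furniture
  - product 3 (Tablet): category_id=2 -> matches Toys
  - product 4 (Router): category_id=NULL, no match -> kept with NULL
  - product 5 (Stapler): category_id=1 -> matches Books
  - product 6 (Camera): category_id=1 -> matches Books
  - product 7 (Pen): category_id=3 -> matches Furniture
  - product 8 (Mouse): category_id=1 -> matches Books
  - product 9 (Keyboard): category_id=2 -> matches Toys
All 9 rows appear; 1 has NULL category.

SQL:
SELECT a.name, b.name AS category
FROM products a
LEFT JOIN categories b ON a.category_id = b.id

Result:
name       | category 
-----------+----------
Headphones | Toys     
Desk       | Furniture
Tablet     | Toys     
Router     | NULL     
Stapler    | Books    
Camera     | Books    
Pen        | Furniture
Mouse      | Books    
Keyboard   | Toys     


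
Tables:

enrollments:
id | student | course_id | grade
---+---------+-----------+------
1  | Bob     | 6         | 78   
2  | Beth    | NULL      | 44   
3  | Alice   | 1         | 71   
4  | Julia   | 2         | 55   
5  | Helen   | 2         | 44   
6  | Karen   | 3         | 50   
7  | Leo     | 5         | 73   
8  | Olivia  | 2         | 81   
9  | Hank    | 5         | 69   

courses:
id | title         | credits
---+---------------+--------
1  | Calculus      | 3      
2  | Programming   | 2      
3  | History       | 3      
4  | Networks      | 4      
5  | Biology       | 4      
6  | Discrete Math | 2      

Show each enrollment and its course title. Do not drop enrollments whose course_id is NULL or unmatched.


LEFT JOIN keeps every row from enrollments (the left table); where course_id has no match in courses, the course columns become NULL. Walk through each enrollment:
  - enrollment 1 (Bob): course_id=6 -> matches Discrete Math
  - enrollment 2 (Beth): course_id=NULL, no match -> kept with NULL
  - enrollment 3 (Alice): course_id=1 -> matches Calculus
  - enrollment 4 (Julia): course_id=2 -> matches Programming
  - enrollment 5 (Helen): course_id=2 -> matches Programming
  - enrollment 6 (Karen): course_id=3 -> matches History
  - enrollment 7 (Leo): course_id=5 -> matches Biology
  - enrollment 8 (Olivia): course_id=2 -> matches Programming
  - enrollment 9 (Hank): course_id=5 -> matches Biology
All 9 rows appear; 1 has NULL course.

SQL:
SELECT a.student, b.title AS course
FROM enrollments a
LEFT JOIN courses b ON a.course_id = b.id

Result:
student | course       
--------+--------------
Bob     | Discrete Math
Beth    | NULL         
Alice   | Calculus     
Julia   | Programming  
Helen   | Programming  
Karen   | History      
Leo     | Biology      
Olivia  | Programming  
Hank    | Biology      


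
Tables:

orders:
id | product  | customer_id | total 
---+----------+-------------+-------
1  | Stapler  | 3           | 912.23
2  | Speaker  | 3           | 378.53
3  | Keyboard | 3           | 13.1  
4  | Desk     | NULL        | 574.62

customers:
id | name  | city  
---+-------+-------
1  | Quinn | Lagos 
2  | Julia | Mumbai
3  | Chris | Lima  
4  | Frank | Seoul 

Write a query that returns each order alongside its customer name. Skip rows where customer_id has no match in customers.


INNER JOIN keeps only orders rows whose customer_id matches an id in customers. Walk through each order:
  - order 1 (Stapler): customer_id=3 -> matches Chris
  - order 2 (Speaker): customer_id=3 -> matches Chris
  - order 3 (Keyboard): customer_id=3 -> matches Chris
  - order 4 (Desk): customer_id=NULL, no match -> dropped
So 1 of 4 rows is dropped.

SQL:
SELECT a.product, b.name AS customer
FROM orders a
INNER JOIN customers b ON a.customer_id = b.id

Result:
product  | customer
---------+---------
Stapler  | Chris   
Speaker  | Chris   
Keyboard | Chris   


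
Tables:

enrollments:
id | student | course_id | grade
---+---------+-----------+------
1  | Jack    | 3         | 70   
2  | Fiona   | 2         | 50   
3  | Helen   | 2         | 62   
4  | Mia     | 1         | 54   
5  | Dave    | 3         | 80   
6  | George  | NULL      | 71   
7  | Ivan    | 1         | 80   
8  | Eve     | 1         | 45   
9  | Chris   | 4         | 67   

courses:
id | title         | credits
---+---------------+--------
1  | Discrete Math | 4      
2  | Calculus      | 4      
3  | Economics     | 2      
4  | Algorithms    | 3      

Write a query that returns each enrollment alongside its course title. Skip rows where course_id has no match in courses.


INNER JOIN keeps only enrollments rows whose course_id matches an id in courses. Walk through each enrollment:
  - enrollment 1 (Jack): course_id=3 -> matches Economics
  - enrollment 2 (Fiona): course_id=2 -> matches Calculus
  - enrollment 3 (Helen): course_id=2 -> matches Calculus
  - enrollment 4 (Mia): course_id=1 -> matches Discrete Math
  - enrollment 5 (Dave): course_id=3 -> matches Economics
  - enrollment 6 (George): course_id=NULL, no match -> dropped
  - enrollment 7 (Ivan): course_id=1 -> matches Discrete Math
  - enrollment 8 (Eve): course_id=1 -> matches Discrete Math
  - enrollment 9 (Chris): course_id=4 -> matches Algorithms
So 1 of 9 rows is dropped.

SQL:
SELECT a.student, b.title AS course
FROM enrollments a
INNER JOIN courses b ON a.course_id = b.id

Result:
student | course       
--------+--------------
Jack    | Economics    
Fiona   | Calculus     
Helen   | Calculus     
Mia     | Discrete Math
Dave    | Economics    
Ivan    | Discrete Math
Eve     | Discrete Math
Chris   | Algorithms   


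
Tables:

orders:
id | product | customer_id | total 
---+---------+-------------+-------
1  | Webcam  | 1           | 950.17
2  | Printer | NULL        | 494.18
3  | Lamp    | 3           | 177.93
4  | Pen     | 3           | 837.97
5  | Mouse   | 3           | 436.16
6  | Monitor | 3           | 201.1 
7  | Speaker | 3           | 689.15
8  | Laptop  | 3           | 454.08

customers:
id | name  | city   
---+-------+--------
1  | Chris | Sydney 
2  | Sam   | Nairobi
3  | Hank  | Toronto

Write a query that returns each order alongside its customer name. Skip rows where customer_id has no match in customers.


INNER JOIN keeps only orders rows whose customer_id matches an id in customers. Walk through each order:
  - order 1 (Webcam): customer_id=1 -> matches Chris
  - order 2 (Printer): customer_id=NULL, no match -> dropped
  - order 3 (Lamp): customer_id=3 -> matches Hank
  - order 4 (Pen): customer_id=3 -> matches Hank
  - order 5 (Mouse): customer_id=3 -> matches Hank
  - order 6 (Monitor): customer_id=3 -> matches Hank
  - order 7 (Speaker): customer_id=3 -> matches Hank
  - order 8 (Laptop): customer_id=3 -> matches Hank
So 1 of 8 rows is dropped.

SQL:
SELECT a.product, b.name AS customer
FROM orders a
INNER JOIN customers b ON a.customer_id = b.id

Result:
product | customer
--------+---------
Webcam  | Chris   
Lamp    | Hank    
Pen     | Hank    
Mouse   | Hank    
Monitor | Hank    
Speaker | Hank    
Laptop  | Hank    


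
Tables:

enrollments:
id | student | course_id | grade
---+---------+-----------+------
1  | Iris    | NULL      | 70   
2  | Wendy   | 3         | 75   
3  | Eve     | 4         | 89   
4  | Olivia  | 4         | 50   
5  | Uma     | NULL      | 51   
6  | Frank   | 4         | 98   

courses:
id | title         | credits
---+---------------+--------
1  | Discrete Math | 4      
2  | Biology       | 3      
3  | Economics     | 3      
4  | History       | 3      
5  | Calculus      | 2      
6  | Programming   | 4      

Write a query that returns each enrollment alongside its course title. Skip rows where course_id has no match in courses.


INNER JOIN keeps only enrollments rows whose course_id matches an id in courses. Walk through each enrollment:
  - enrollment 1 (Iris): course_id=NULL, no match -> dropped
  - enrollment 2 (Wendy): course_id=3 -> matches Economics
  - enrollment 3 (Eve): course_id=4 -> matches History
  - enrollment 4 (Olivia): course_id=4 -> matches History
  - enrollment 5 (Uma): course_id=NULL, no match -> dropped
  - enrollment 6 (Frank): course_id=4 -> matches History
So 2 of 6 rows are dropped.

SQL:
SELECT a.student, b.title AS course
FROM enrollments a
INNER JOIN courses b ON a.course_id = b.id

Result:
student | course   
--------+----------
Wendy   | Economics
Eve     | History  
Olivia  | History  
Frank   | History  


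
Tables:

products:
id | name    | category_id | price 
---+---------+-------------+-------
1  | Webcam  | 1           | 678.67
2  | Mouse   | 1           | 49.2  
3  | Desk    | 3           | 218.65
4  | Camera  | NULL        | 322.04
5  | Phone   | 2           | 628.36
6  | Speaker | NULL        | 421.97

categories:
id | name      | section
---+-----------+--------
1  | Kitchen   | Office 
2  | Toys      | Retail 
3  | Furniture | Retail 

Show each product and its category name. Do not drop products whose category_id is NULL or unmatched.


LEFT JOIN keeps every row from products (the left table); where category_id has no match in categories, the category columns become NULL. Walk through each product:
  - product 1 (Webcam): category_id=1 -> matches Kitchen
  - product 2 (Mouse): category_id=1 -> matches Kitchen
  - product 3 (Desk): category_id=3 -> matches Furniture
  - product 4 (Camera): category_id=NULL, no match -> kept with NULL
  - product 5 (Phone): category_id=2 -> matches Toys
  - product 6 (Speaker): category_id=NULL, no match -> kept with NULL
All 6 rows appear; 2 have NULL category.

SQL:
SELECT a.name, b.name AS category
FROM products a
LEFT JOIN categories b ON a.category_id = b.id

Result:
name    | category 
--------+----------
Webcam  | Kitchen  
Mouse   | Kitchen  
Desk    | Furniture
Camera  | NULL     
Phone   | Toys     
Speaker | NULL     


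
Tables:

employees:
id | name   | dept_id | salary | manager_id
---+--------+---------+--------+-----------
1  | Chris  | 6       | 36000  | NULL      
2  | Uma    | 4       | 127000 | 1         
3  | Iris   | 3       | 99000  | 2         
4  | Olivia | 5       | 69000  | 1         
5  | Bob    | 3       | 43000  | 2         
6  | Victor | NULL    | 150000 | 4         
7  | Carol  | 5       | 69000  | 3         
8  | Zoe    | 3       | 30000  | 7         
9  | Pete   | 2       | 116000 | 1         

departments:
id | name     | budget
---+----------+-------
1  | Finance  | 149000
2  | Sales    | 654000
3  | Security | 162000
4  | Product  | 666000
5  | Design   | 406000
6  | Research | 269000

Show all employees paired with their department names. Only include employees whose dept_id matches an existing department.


INNER JOIN keeps only employees rows whose dept_id matches an id in departments. Walk through each employee:
  - employee 1 (Chris): dept_id=6 -> matches Research
  - employee 2 (Uma): dept_id=4 -> matches Product
  - employee 3 (Iris): dept_id=3 -> matches Security
  - employee 4 (Olivia): dept_id=5 -> matches Design
  - employee 5 (Bob): dept_id=3 -> matches Security
  - employee 6 (Victor): dept_id=NULL, no match -> dropped
  - employee 7 (Carol): dept_id=5 -> matches Design
  - employee 8 (Zoe): dept_id=3 -> matches Security
  - employee 9 (Pete): dept_id=2 -> matches Sales
So 1 of 9 rows is dropped.

SQL:
SELECT a.name, b.name AS department
FROM employees a
INNER JOIN departments b ON a.dept_id = b.id

Result:
name   | department
-------+-----------
Chris  | Research  
Uma    | Product   
Iris   | Security  
Olivia | Design    
Bob    | Security  
Carol  | Design    
Zoe    | Security  
Pete   | Sales     


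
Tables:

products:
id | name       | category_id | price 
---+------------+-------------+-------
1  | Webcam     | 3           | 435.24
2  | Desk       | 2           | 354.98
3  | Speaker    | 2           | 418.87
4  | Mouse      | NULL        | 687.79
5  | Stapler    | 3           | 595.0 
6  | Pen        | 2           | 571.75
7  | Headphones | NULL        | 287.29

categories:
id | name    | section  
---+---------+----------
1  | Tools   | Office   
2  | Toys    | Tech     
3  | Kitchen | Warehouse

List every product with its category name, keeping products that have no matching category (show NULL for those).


LEFT JOIN keeps every row from products (the left table); where category_id has no match in categories, the category columns become NULL. Walk through each product:
  - product 1 (Webcam): category_id=3 -> matches Kitchen
  - product 2 (Desk): category_id=2 -> matches Toys
  - product 3 (Speaker): category_id=2 -> matches Toys
  - product 4 (Mouse): category_id=NULL, no match -> kept with NULL
  - product 5 (Stapler): category_id=3 -> matches Kitchen
  - product 6 (Pen): category_id=2 -> matches Toys
  - product 7 (Headphones): category_id=NULL, no match -> kept with NULL
All 7 rows appear; 2 have NULL category.

SQL:
SELECT a.name, b.name AS category
FROM products a
LEFT JOIN categories b ON a.category_id = b.id

Result:
name       | category
-----------+---------
Webcam     | Kitchen 
Desk       | Toys    
Speaker    | Toys    
Mouse      | NULL    
Stapler    | Kitchen 
Pen        | Toys    
Headphones | NULL    


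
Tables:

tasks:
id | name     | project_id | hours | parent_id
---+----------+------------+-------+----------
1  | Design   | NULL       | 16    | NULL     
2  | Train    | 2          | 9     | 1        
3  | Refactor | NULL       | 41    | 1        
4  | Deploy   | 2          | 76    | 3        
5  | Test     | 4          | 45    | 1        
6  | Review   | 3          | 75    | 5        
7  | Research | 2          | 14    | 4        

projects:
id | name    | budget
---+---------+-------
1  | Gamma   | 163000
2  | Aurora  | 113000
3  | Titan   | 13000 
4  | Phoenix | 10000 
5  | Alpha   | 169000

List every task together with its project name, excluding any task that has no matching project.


INNER JOIN keeps only tasks rows whose project_id matches an id in projects. Walk through each task:
  - task 1 (Design): project_id=NULL, no match -> dropped
  - task 2 (Train): project_id=2 -> matches Aurora
  - task 3 (Refactor): project_id=NULL, no match -> dropped
  - task 4 (Deploy): project_id=2 -> matches Aurora
  - task 5 (Test): project_id=4 -> matches Phoenix
  - task 6 (Review): project_id=3 -> matches Titan
  - task 7 (Research): project_id=2 -> matches Aurora
So 2 of 7 rows are dropped.

SQL:
SELECT a.name, b.name AS project
FROM tasks a
INNER JOIN projects b ON a.project_id = b.id

Result:
name     | project
---------+--------
Train    | Aurora 
Deploy   | Aurora 
Test     | Phoenix
Review   | Titan  
Research | Aurora 


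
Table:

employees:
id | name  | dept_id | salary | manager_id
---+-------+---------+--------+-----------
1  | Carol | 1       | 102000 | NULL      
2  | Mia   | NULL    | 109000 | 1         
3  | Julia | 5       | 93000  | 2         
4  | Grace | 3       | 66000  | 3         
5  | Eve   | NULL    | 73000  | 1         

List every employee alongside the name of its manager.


This is a self-join: employees is joined to a second copy of itself, matching each row's manager_id to another row's id. Use LEFT JOIN so rows with manager_id=NULL are kept.
  - employee 1 (Carol): manager_id=NULL -> NULL
  - employee 2 (Mia): manager_id=1 -> Carol
  - employee 3 (Julia): manager_id=2 -> Mia
  - employee 4 (Grace): manager_id=3 -> Julia
  - employee 5 (Eve): manager_id=1 -> Carol

SQL:
SELECT a.name AS item, b.name AS manager
FROM employees a
LEFT JOIN employees b ON a.manager_id = b.id

Result:
item  | manager
------+--------
Carol | NULL   
Mia   | Carol  
Julia | Mia    
Grace | Julia  
Eve   | Carol  


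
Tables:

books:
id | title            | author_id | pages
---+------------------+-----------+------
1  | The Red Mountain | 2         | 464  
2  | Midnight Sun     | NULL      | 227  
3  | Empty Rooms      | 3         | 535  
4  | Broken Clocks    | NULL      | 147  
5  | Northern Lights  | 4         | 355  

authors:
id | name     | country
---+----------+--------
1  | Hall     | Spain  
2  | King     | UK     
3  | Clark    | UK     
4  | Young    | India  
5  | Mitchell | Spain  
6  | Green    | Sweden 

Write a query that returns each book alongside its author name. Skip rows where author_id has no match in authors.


INNER JOIN keeps only books rows whose author_id matches an id in authors. Walk through each book:
  - book 1 (The Red Mountain): author_id=2 -> matches King
  - book 2 (Midnight Sun): author_id=NULL, no match -> dropped
  - book 3 (Empty Rooms): author_id=3 -> matches Clark
  - book 4 (Broken Clocks): author_id=NULL, no match -> dropped
  - book 5 (Northern Lights): author_id=4 -> matches Young
So 2 of 5 rows are dropped.

SQL:
SELECT a.title, b.name AS author
FROM books a
INNER JOIN authors b ON a.author_id = b.id

Result:
title            | author
-----------------+-------
The Red Mountain | King  
Empty Rooms      | Clark 
Northern Lights  | Young 


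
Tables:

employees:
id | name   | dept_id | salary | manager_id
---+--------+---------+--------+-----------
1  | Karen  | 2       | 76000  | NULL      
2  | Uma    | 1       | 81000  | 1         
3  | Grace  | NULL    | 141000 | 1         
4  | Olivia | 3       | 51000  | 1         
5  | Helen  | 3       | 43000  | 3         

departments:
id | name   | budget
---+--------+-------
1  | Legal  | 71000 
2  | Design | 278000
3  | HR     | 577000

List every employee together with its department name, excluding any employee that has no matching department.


INNER JOIN keeps only employees rows whose dept_id matches an id in departments. Walk through each employee:
  - employee 1 (Karen): dept_id=2 -> matches Design
  - employee 2 (Uma): dept_id=1 -> matches Legal
  - employee 3 (Grace): dept_id=NULL, no match -> dropped
  - employee 4 (Olivia): dept_id=3 -> matches HR
  - employee 5 (Helen): dept_id=3 -> matches HR
So 1 of 5 rows is dropped.

SQL:
SELECT a.name, b.name AS department
FROM employees a
INNER JOIN departments b ON a.dept_id = b.id

Result:
name   | department
-------+-----------
Karen  | Design    
Uma    | Legal     
Olivia | HR        
Helen  | HR        


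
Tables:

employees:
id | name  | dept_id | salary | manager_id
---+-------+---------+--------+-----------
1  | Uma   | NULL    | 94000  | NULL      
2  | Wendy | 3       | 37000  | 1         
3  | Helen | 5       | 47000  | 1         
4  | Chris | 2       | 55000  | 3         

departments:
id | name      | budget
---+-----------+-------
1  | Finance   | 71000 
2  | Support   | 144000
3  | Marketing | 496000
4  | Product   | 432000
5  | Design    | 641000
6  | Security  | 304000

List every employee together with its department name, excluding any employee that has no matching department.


INNER JOIN keeps only employees rows whose dept_id matches an id in departments. Walk through each employee:
  - employee 1 (Uma): dept_id=NULL, no match -> dropped
  - employee 2 (Wendy): dept_id=3 -> matches Marketing
  - employee 3 (Helen): dept_id=5 -> matches Design
  - employee 4 (Chris): dept_id=2 -> matches Support
So 1 of 4 rows is dropped.

SQL:
SELECT a.name, b.name AS department
FROM employees a
INNER JOIN departments b ON a.dept_id = b.id

Result:
name  | department
------+-----------
Wendy | Marketing 
Helen | Design    
Chris | Support   
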